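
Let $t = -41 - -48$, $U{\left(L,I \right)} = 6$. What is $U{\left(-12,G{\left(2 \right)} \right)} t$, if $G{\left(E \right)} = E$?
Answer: $42$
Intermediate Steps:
$t = 7$ ($t = -41 + 48 = 7$)
$U{\left(-12,G{\left(2 \right)} \right)} t = 6 \cdot 7 = 42$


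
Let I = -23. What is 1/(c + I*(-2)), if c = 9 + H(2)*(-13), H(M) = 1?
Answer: 1/42 ≈ 0.023810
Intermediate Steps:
c = -4 (c = 9 + 1*(-13) = 9 - 13 = -4)
1/(c + I*(-2)) = 1/(-4 - 23*(-2)) = 1/(-4 + 46) = 1/42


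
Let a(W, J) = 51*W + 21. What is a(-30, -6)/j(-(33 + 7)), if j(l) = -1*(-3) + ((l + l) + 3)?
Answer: 1509/74 ≈ 20.392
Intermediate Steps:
a(W, J) = 21 + 51*W
j(l) = 6 + 2*l (j(l) = 3 + (2*l + 3) = 3 + (3 + 2*l) = 6 + 2*l)
a(-30, -6)/j(-(33 + 7)) = (21 + 51*(-30))/(6 + 2*(-(33 + 7))) = (21 - 1530)/(6 + 2*(-1*40)) = -1509/(6 + 2*(-40)) = -1509/(6 - 80) = -1509/(-74) = -1509*(-1/74) = 1509/74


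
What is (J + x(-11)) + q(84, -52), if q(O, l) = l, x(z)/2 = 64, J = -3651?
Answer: -3575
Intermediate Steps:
x(z) = 128 (x(z) = 2*64 = 128)
(J + x(-11)) + q(84, -52) = (-3651 + 128) - 52 = -3523 - 52 = -3575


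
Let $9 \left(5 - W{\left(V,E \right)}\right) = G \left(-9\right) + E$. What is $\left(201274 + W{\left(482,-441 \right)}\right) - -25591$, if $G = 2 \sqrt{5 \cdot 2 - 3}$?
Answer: $226919 + 2 \sqrt{7} \approx 2.2692 \cdot 10^{5}$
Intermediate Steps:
$G = 2 \sqrt{7}$ ($G = 2 \sqrt{10 - 3} = 2 \sqrt{7} \approx 5.2915$)
$W{\left(V,E \right)} = 5 + 2 \sqrt{7} - \frac{E}{9}$ ($W{\left(V,E \right)} = 5 - \frac{2 \sqrt{7} \left(-9\right) + E}{9} = 5 - \frac{- 18 \sqrt{7} + E}{9} = 5 - \frac{E - 18 \sqrt{7}}{9} = 5 - \left(- 2 \sqrt{7} + \frac{E}{9}\right) = 5 + 2 \sqrt{7} - \frac{E}{9}$)
$\left(201274 + W{\left(482,-441 \right)}\right) - -25591 = \left(201274 + \left(5 + 2 \sqrt{7} - -49\right)\right) - -25591 = \left(201274 + \left(5 + 2 \sqrt{7} + 49\right)\right) + 25591 = \left(201274 + \left(54 + 2 \sqrt{7}\right)\right) + 25591 = \left(201328 + 2 \sqrt{7}\right) + 25591 = 226919 + 2 \sqrt{7}$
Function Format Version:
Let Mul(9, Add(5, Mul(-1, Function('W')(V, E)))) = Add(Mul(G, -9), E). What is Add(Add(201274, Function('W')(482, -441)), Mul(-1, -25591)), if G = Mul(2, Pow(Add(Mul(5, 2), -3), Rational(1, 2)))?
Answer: Add(226919, Mul(2, Pow(7, Rational(1, 2)))) ≈ 2.2692e+5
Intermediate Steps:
G = Mul(2, Pow(7, Rational(1, 2))) (G = Mul(2, Pow(Add(10, -3), Rational(1, 2))) = Mul(2, Pow(7, Rational(1, 2))) ≈ 5.2915)
Function('W')(V, E) = Add(5, Mul(2, Pow(7, Rational(1, 2))), Mul(Rational(-1, 9), E)) (Function('W')(V, E) = Add(5, Mul(Rational(-1, 9), Add(Mul(Mul(2, Pow(7, Rational(1, 2))), -9), E))) = Add(5, Mul(Rational(-1, 9), Add(Mul(-18, Pow(7, Rational(1, 2))), E))) = Add(5, Mul(Rational(-1, 9), Add(E, Mul(-18, Pow(7, Rational(1, 2)))))) = Add(5, Add(Mul(2, Pow(7, Rational(1, 2))), Mul(Rational(-1, 9), E))) = Add(5, Mul(2, Pow(7, Rational(1, 2))), Mul(Rational(-1, 9), E)))
Add(Add(201274, Function('W')(482, -441)), Mul(-1, -25591)) = Add(Add(201274, Add(5, Mul(2, Pow(7, Rational(1, 2))), Mul(Rational(-1, 9), -441))), Mul(-1, -25591)) = Add(Add(201274, Add(5, Mul(2, Pow(7, Rational(1, 2))), 49)), 25591) = Add(Add(201274, Add(54, Mul(2, Pow(7, Rational(1, 2))))), 25591) = Add(Add(201328, Mul(2, Pow(7, Rational(1, 2)))), 25591) = Add(226919, Mul(2, Pow(7, Rational(1, 2))))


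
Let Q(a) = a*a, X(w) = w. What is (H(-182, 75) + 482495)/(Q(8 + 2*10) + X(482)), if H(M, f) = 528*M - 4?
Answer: 386395/1266 ≈ 305.21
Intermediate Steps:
Q(a) = a²
H(M, f) = -4 + 528*M
(H(-182, 75) + 482495)/(Q(8 + 2*10) + X(482)) = ((-4 + 528*(-182)) + 482495)/((8 + 2*10)² + 482) = ((-4 - 96096) + 482495)/((8 + 20)² + 482) = (-96100 + 482495)/(28² + 482) = 386395/(784 + 482) = 386395/1266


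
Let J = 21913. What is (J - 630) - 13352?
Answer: 7931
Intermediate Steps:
(J - 630) - 13352 = (21913 - 630) - 13352 = 21283 - 13352 = 7931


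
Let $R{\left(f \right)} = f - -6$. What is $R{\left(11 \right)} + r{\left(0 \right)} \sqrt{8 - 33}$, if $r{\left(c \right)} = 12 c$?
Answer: $17$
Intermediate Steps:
$R{\left(f \right)} = 6 + f$ ($R{\left(f \right)} = f + 6 = 6 + f$)
$R{\left(11 \right)} + r{\left(0 \right)} \sqrt{8 - 33} = \left(6 + 11\right) + 12 \cdot 0 \sqrt{8 - 33} = 17 + 0 \sqrt{-25} = 17 + 0 \cdot 5 i = 17 + 0 = 17$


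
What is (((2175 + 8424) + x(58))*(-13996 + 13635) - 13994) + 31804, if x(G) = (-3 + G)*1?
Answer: -3828284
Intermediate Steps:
x(G) = -3 + G
(((2175 + 8424) + x(58))*(-13996 + 13635) - 13994) + 31804 = (((2175 + 8424) + (-3 + 58))*(-13996 + 13635) - 13994) + 31804 = ((10599 + 55)*(-361) - 13994) + 31804 = (10654*(-361) - 13994) + 31804 = (-3846094 - 13994) + 31804 = -3860088 + 31804 = -3828284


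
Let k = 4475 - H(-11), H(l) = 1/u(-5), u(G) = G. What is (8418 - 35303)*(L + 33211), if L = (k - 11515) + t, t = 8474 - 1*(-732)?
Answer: -951116022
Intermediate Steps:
H(l) = -⅕ (H(l) = 1/(-5) = -⅕)
t = 9206 (t = 8474 + 732 = 9206)
k = 22376/5 (k = 4475 - 1*(-⅕) = 4475 + ⅕ = 22376/5 ≈ 4475.2)
L = 10831/5 (L = (22376/5 - 11515) + 9206 = -35199/5 + 9206 = 10831/5 ≈ 2166.2)
(8418 - 35303)*(L + 33211) = (8418 - 35303)*(10831/5 + 33211) = -26885*176886/5 = -951116022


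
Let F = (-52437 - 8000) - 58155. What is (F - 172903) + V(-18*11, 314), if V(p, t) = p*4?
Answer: -292287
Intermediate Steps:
V(p, t) = 4*p
F = -118592 (F = -60437 - 58155 = -118592)
(F - 172903) + V(-18*11, 314) = (-118592 - 172903) + 4*(-18*11) = -291495 + 4*(-198) = -291495 - 792 = -292287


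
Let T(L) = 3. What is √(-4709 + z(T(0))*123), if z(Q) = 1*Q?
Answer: 2*I*√1085 ≈ 65.879*I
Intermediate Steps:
z(Q) = Q
√(-4709 + z(T(0))*123) = √(-4709 + 3*123) = √(-4709 + 369) = √(-4340) = 2*I*√1085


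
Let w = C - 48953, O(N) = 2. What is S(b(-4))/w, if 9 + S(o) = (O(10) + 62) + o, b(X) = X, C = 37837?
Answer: -51/11116 ≈ -0.0045880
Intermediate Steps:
w = -11116 (w = 37837 - 48953 = -11116)
S(o) = 55 + o (S(o) = -9 + ((2 + 62) + o) = -9 + (64 + o) = 55 + o)
S(b(-4))/w = (55 - 4)/(-11116) = 51*(-1/11116) = -51/11116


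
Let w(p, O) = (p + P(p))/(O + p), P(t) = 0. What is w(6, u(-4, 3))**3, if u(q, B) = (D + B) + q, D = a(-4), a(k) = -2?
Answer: 8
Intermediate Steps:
D = -2
u(q, B) = -2 + B + q (u(q, B) = (-2 + B) + q = -2 + B + q)
w(p, O) = p/(O + p) (w(p, O) = (p + 0)/(O + p) = p/(O + p))
w(6, u(-4, 3))**3 = (6/((-2 + 3 - 4) + 6))**3 = (6/(-3 + 6))**3 = (6/3)**3 = (6*(1/3))**3 = 2**3 = 8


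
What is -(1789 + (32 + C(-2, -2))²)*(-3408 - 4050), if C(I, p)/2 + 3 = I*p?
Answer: 21963810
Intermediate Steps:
C(I, p) = -6 + 2*I*p (C(I, p) = -6 + 2*(I*p) = -6 + 2*I*p)
-(1789 + (32 + C(-2, -2))²)*(-3408 - 4050) = -(1789 + (32 + (-6 + 2*(-2)*(-2)))²)*(-3408 - 4050) = -(1789 + (32 + (-6 + 8))²)*(-7458) = -(1789 + (32 + 2)²)*(-7458) = -(1789 + 34²)*(-7458) = -(1789 + 1156)*(-7458) = -2945*(-7458) = -1*(-21963810) = 21963810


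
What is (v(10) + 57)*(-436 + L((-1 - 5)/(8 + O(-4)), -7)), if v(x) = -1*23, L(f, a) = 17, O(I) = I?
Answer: -14246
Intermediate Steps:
v(x) = -23
(v(10) + 57)*(-436 + L((-1 - 5)/(8 + O(-4)), -7)) = (-23 + 57)*(-436 + 17) = 34*(-419) = -14246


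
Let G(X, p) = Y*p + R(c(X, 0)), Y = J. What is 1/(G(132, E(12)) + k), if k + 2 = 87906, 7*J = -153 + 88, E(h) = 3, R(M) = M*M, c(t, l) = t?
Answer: 7/737101 ≈ 9.4967e-6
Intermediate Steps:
R(M) = M²
J = -65/7 (J = (-153 + 88)/7 = (⅐)*(-65) = -65/7 ≈ -9.2857)
Y = -65/7 ≈ -9.2857
k = 87904 (k = -2 + 87906 = 87904)
G(X, p) = X² - 65*p/7 (G(X, p) = -65*p/7 + X² = X² - 65*p/7)
1/(G(132, E(12)) + k) = 1/((132² - 65/7*3) + 87904) = 1/((17424 - 195/7) + 87904) = 1/(121773/7 + 87904) = 1/(737101/7) = 7/737101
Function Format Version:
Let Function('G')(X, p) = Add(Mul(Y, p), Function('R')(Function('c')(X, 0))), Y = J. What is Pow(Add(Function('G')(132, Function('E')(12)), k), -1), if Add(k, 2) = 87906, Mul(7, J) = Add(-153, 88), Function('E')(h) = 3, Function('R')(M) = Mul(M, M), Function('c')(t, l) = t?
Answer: Rational(7, 737101) ≈ 9.4967e-6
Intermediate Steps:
Function('R')(M) = Pow(M, 2)
J = Rational(-65, 7) (J = Mul(Rational(1, 7), Add(-153, 88)) = Mul(Rational(1, 7), -65) = Rational(-65, 7) ≈ -9.2857)
Y = Rational(-65, 7) ≈ -9.2857
k = 87904 (k = Add(-2, 87906) = 87904)
Function('G')(X, p) = Add(Pow(X, 2), Mul(Rational(-65, 7), p)) (Function('G')(X, p) = Add(Mul(Rational(-65, 7), p), Pow(X, 2)) = Add(Pow(X, 2), Mul(Rational(-65, 7), p)))
Pow(Add(Function('G')(132, Function('E')(12)), k), -1) = Pow(Add(Add(Pow(132, 2), Mul(Rational(-65, 7), 3)), 87904), -1) = Pow(Add(Add(17424, Rational(-195, 7)), 87904), -1) = Pow(Add(Rational(121773, 7), 87904), -1) = Pow(Rational(737101, 7), -1) = Rational(7, 737101)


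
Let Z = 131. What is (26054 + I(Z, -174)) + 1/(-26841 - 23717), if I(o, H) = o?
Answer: 1323861229/50558 ≈ 26185.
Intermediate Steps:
(26054 + I(Z, -174)) + 1/(-26841 - 23717) = (26054 + 131) + 1/(-26841 - 23717) = 26185 + 1/(-50558) = 26185 - 1/50558 = 1323861229/50558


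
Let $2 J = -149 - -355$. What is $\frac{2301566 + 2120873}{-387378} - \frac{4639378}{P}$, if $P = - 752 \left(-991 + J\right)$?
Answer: $- \frac{395865966379}{21556810944} \approx -18.364$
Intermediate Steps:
$J = 103$ ($J = \frac{-149 - -355}{2} = \frac{-149 + 355}{2} = \frac{1}{2} \cdot 206 = 103$)
$P = 667776$ ($P = - 752 \left(-991 + 103\right) = \left(-752\right) \left(-888\right) = 667776$)
$\frac{2301566 + 2120873}{-387378} - \frac{4639378}{P} = \frac{2301566 + 2120873}{-387378} - \frac{4639378}{667776} = 4422439 \left(- \frac{1}{387378}\right) - \frac{2319689}{333888} = - \frac{4422439}{387378} - \frac{2319689}{333888} = - \frac{395865966379}{21556810944}$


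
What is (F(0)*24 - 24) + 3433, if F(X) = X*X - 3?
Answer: 3337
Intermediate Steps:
F(X) = -3 + X**2 (F(X) = X**2 - 3 = -3 + X**2)
(F(0)*24 - 24) + 3433 = ((-3 + 0**2)*24 - 24) + 3433 = ((-3 + 0)*24 - 24) + 3433 = (-3*24 - 24) + 3433 = (-72 - 24) + 3433 = -96 + 3433 = 3337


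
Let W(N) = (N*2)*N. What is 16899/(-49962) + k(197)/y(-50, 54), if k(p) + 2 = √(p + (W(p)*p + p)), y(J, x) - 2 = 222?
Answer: -323775/932624 + √3822785/112 ≈ 17.110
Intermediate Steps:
W(N) = 2*N² (W(N) = (2*N)*N = 2*N²)
y(J, x) = 224 (y(J, x) = 2 + 222 = 224)
k(p) = -2 + √(2*p + 2*p³) (k(p) = -2 + √(p + ((2*p²)*p + p)) = -2 + √(p + (2*p³ + p)) = -2 + √(p + (p + 2*p³)) = -2 + √(2*p + 2*p³))
16899/(-49962) + k(197)/y(-50, 54) = 16899/(-49962) + (-2 + √2*√(197 + 197³))/224 = 16899*(-1/49962) + (-2 + √2*√(197 + 7645373))*(1/224) = -5633/16654 + (-2 + √2*√7645570)*(1/224) = -5633/16654 + (-2 + 2*√3822785)*(1/224) = -5633/16654 + (-1/112 + √3822785/112) = -323775/932624 + √3822785/112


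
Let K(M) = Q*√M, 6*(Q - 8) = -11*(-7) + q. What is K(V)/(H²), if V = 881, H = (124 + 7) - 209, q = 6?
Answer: 131*√881/36504 ≈ 0.10652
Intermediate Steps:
H = -78 (H = 131 - 209 = -78)
Q = 131/6 (Q = 8 + (-11*(-7) + 6)/6 = 8 + (77 + 6)/6 = 8 + (⅙)*83 = 8 + 83/6 = 131/6 ≈ 21.833)
K(M) = 131*√M/6
K(V)/(H²) = (131*√881/6)/((-78)²) = (131*√881/6)/6084 = (131*√881/6)*(1/6084) = 131*√881/36504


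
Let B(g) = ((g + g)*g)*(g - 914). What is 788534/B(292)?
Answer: -394267/53034208 ≈ -0.0074342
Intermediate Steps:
B(g) = 2*g²*(-914 + g) (B(g) = ((2*g)*g)*(-914 + g) = (2*g²)*(-914 + g) = 2*g²*(-914 + g))
788534/B(292) = 788534/((2*292²*(-914 + 292))) = 788534/((2*85264*(-622))) = 788534/(-106068416) = 788534*(-1/106068416) = -394267/53034208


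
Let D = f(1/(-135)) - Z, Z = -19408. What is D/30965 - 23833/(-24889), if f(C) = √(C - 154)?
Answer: 1221034557/770687885 + I*√311865/1393425 ≈ 1.5843 + 0.00040077*I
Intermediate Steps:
f(C) = √(-154 + C)
D = 19408 + I*√311865/45 (D = √(-154 + 1/(-135)) - 1*(-19408) = √(-154 - 1/135) + 19408 = √(-20791/135) + 19408 = I*√311865/45 + 19408 = 19408 + I*√311865/45 ≈ 19408.0 + 12.41*I)
D/30965 - 23833/(-24889) = (19408 + I*√311865/45)/30965 - 23833/(-24889) = (19408 + I*√311865/45)*(1/30965) - 23833*(-1/24889) = (19408/30965 + I*√311865/1393425) + 23833/24889 = 1221034557/770687885 + I*√311865/1393425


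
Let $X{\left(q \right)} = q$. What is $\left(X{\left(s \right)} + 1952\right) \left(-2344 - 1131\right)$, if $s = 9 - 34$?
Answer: $-6696325$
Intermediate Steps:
$s = -25$
$\left(X{\left(s \right)} + 1952\right) \left(-2344 - 1131\right) = \left(-25 + 1952\right) \left(-2344 - 1131\right) = 1927 \left(-3475\right) = -6696325$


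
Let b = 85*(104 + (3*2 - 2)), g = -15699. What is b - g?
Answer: 24879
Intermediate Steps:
b = 9180 (b = 85*(104 + (6 - 2)) = 85*(104 + 4) = 85*108 = 9180)
b - g = 9180 - 1*(-15699) = 9180 + 15699 = 24879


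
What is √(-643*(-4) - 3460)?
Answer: 2*I*√222 ≈ 29.799*I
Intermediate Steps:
√(-643*(-4) - 3460) = √(2572 - 3460) = √(-888) = 2*I*√222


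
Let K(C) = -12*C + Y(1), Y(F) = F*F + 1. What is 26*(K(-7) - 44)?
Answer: 1092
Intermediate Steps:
Y(F) = 1 + F**2 (Y(F) = F**2 + 1 = 1 + F**2)
K(C) = 2 - 12*C (K(C) = -12*C + (1 + 1**2) = -12*C + (1 + 1) = -12*C + 2 = 2 - 12*C)
26*(K(-7) - 44) = 26*((2 - 12*(-7)) - 44) = 26*((2 + 84) - 44) = 26*(86 - 44) = 26*42 = 1092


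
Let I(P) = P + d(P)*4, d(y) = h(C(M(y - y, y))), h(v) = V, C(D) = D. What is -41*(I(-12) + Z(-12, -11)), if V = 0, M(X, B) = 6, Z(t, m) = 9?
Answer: 123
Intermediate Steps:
h(v) = 0
d(y) = 0
I(P) = P (I(P) = P + 0*4 = P + 0 = P)
-41*(I(-12) + Z(-12, -11)) = -41*(-12 + 9) = -41*(-3) = 123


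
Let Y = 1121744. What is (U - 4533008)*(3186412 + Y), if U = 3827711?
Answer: -3038529502332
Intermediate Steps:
(U - 4533008)*(3186412 + Y) = (3827711 - 4533008)*(3186412 + 1121744) = -705297*4308156 = -3038529502332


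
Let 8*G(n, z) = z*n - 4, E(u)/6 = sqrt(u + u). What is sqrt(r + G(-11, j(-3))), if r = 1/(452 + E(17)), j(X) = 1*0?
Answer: sqrt(-450 - 6*sqrt(34))/(2*sqrt(226 + 3*sqrt(34))) ≈ 0.70565*I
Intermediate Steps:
j(X) = 0
E(u) = 6*sqrt(2)*sqrt(u) (E(u) = 6*sqrt(u + u) = 6*sqrt(2*u) = 6*(sqrt(2)*sqrt(u)) = 6*sqrt(2)*sqrt(u))
G(n, z) = -1/2 + n*z/8 (G(n, z) = (z*n - 4)/8 = (n*z - 4)/8 = (-4 + n*z)/8 = -1/2 + n*z/8)
r = 1/(452 + 6*sqrt(34)) (r = 1/(452 + 6*sqrt(2)*sqrt(17)) = 1/(452 + 6*sqrt(34)) ≈ 0.0020534)
sqrt(r + G(-11, j(-3))) = sqrt((113/50770 - 3*sqrt(34)/101540) + (-1/2 + (1/8)*(-11)*0)) = sqrt((113/50770 - 3*sqrt(34)/101540) + (-1/2 + 0)) = sqrt((113/50770 - 3*sqrt(34)/101540) - 1/2) = sqrt(-12636/25385 - 3*sqrt(34)/101540)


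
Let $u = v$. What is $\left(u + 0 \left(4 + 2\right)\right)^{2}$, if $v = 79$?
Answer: $6241$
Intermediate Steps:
$u = 79$
$\left(u + 0 \left(4 + 2\right)\right)^{2} = \left(79 + 0 \left(4 + 2\right)\right)^{2} = \left(79 + 0 \cdot 6\right)^{2} = \left(79 + 0\right)^{2} = 79^{2} = 6241$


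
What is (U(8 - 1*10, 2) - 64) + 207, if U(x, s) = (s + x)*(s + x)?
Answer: 143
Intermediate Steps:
U(x, s) = (s + x)²
(U(8 - 1*10, 2) - 64) + 207 = ((2 + (8 - 1*10))² - 64) + 207 = ((2 + (8 - 10))² - 64) + 207 = ((2 - 2)² - 64) + 207 = (0² - 64) + 207 = (0 - 64) + 207 = -64 + 207 = 143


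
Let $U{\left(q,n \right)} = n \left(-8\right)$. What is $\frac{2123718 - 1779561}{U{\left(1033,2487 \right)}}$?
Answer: $- \frac{114719}{6632} \approx -17.298$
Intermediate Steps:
$U{\left(q,n \right)} = - 8 n$
$\frac{2123718 - 1779561}{U{\left(1033,2487 \right)}} = \frac{2123718 - 1779561}{\left(-8\right) 2487} = \frac{344157}{-19896} = 344157 \left(- \frac{1}{19896}\right) = - \frac{114719}{6632}$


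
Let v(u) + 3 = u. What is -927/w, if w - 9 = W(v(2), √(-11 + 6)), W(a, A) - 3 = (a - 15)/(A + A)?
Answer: 4635*I/(4*(-15*I + 2*√5)) ≈ -70.944 + 21.151*I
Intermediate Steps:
v(u) = -3 + u
W(a, A) = 3 + (-15 + a)/(2*A) (W(a, A) = 3 + (a - 15)/(A + A) = 3 + (-15 + a)/((2*A)) = 3 + (-15 + a)*(1/(2*A)) = 3 + (-15 + a)/(2*A))
w = 9 - I*√5*(-16 + 6*I*√5)/10 (w = 9 + (-15 + (-3 + 2) + 6*√(-11 + 6))/(2*(√(-11 + 6))) = 9 + (-15 - 1 + 6*√(-5))/(2*(√(-5))) = 9 + (-15 - 1 + 6*(I*√5))/(2*((I*√5))) = 9 + (-I*√5/5)*(-15 - 1 + 6*I*√5)/2 = 9 + (-I*√5/5)*(-16 + 6*I*√5)/2 = 9 - I*√5*(-16 + 6*I*√5)/10 ≈ 12.0 + 3.5777*I)
-927/w = -927/(12 + 8*I*√5/5)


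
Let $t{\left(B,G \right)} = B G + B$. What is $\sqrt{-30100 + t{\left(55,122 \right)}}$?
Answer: $i \sqrt{23335} \approx 152.76 i$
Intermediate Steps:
$t{\left(B,G \right)} = B + B G$
$\sqrt{-30100 + t{\left(55,122 \right)}} = \sqrt{-30100 + 55 \left(1 + 122\right)} = \sqrt{-30100 + 55 \cdot 123} = \sqrt{-30100 + 6765} = \sqrt{-23335} = i \sqrt{23335}$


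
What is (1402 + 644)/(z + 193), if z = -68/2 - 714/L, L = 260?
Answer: 88660/6771 ≈ 13.094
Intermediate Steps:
z = -4777/130 (z = -68/2 - 714/260 = -68*1/2 - 714*1/260 = -34 - 357/130 = -4777/130 ≈ -36.746)
(1402 + 644)/(z + 193) = (1402 + 644)/(-4777/130 + 193) = 2046/(20313/130) = 2046*(130/20313) = 88660/6771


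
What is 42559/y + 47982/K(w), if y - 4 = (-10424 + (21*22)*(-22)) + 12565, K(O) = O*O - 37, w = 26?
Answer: 3611843/51759 ≈ 69.782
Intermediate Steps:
K(O) = -37 + O² (K(O) = O² - 37 = -37 + O²)
y = -8019 (y = 4 + ((-10424 + (21*22)*(-22)) + 12565) = 4 + ((-10424 + 462*(-22)) + 12565) = 4 + ((-10424 - 10164) + 12565) = 4 + (-20588 + 12565) = 4 - 8023 = -8019)
42559/y + 47982/K(w) = 42559/(-8019) + 47982/(-37 + 26²) = 42559*(-1/8019) + 47982/(-37 + 676) = -3869/729 + 47982/639 = -3869/729 + 47982*(1/639) = -3869/729 + 15994/213 = 3611843/51759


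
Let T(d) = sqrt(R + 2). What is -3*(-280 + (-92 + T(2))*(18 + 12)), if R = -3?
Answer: 9120 - 90*I ≈ 9120.0 - 90.0*I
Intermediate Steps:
T(d) = I (T(d) = sqrt(-3 + 2) = sqrt(-1) = I)
-3*(-280 + (-92 + T(2))*(18 + 12)) = -3*(-280 + (-92 + I)*(18 + 12)) = -3*(-280 + (-92 + I)*30) = -3*(-280 + (-2760 + 30*I)) = -3*(-3040 + 30*I) = 9120 - 90*I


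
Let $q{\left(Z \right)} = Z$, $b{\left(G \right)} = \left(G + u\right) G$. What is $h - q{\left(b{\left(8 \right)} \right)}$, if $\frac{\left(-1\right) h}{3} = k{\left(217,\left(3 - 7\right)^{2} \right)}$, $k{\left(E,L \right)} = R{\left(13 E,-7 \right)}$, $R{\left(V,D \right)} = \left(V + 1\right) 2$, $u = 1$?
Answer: $-17004$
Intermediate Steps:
$b{\left(G \right)} = G \left(1 + G\right)$ ($b{\left(G \right)} = \left(G + 1\right) G = \left(1 + G\right) G = G \left(1 + G\right)$)
$R{\left(V,D \right)} = 2 + 2 V$ ($R{\left(V,D \right)} = \left(1 + V\right) 2 = 2 + 2 V$)
$k{\left(E,L \right)} = 2 + 26 E$ ($k{\left(E,L \right)} = 2 + 2 \cdot 13 E = 2 + 26 E$)
$h = -16932$ ($h = - 3 \left(2 + 26 \cdot 217\right) = - 3 \left(2 + 5642\right) = \left(-3\right) 5644 = -16932$)
$h - q{\left(b{\left(8 \right)} \right)} = -16932 - 8 \left(1 + 8\right) = -16932 - 8 \cdot 9 = -16932 - 72 = -17004$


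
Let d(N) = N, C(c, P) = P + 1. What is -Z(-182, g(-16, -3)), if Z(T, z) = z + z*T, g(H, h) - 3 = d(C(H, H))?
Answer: -2172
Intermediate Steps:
C(c, P) = 1 + P
g(H, h) = 4 + H (g(H, h) = 3 + (1 + H) = 4 + H)
Z(T, z) = z + T*z
-Z(-182, g(-16, -3)) = -(4 - 16)*(1 - 182) = -(-12)*(-181) = -1*2172 = -2172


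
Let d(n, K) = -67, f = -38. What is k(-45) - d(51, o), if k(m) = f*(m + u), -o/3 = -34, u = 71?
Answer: -921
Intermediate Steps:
o = 102 (o = -3*(-34) = 102)
k(m) = -2698 - 38*m (k(m) = -38*(m + 71) = -38*(71 + m) = -2698 - 38*m)
k(-45) - d(51, o) = (-2698 - 38*(-45)) - 1*(-67) = (-2698 + 1710) + 67 = -988 + 67 = -921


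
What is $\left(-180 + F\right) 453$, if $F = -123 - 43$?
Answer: $-156738$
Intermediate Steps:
$F = -166$ ($F = -123 - 43 = -166$)
$\left(-180 + F\right) 453 = \left(-180 - 166\right) 453 = \left(-346\right) 453 = -156738$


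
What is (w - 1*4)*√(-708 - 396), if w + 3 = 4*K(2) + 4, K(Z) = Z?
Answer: 20*I*√69 ≈ 166.13*I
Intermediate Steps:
w = 9 (w = -3 + (4*2 + 4) = -3 + (8 + 4) = -3 + 12 = 9)
(w - 1*4)*√(-708 - 396) = (9 - 1*4)*√(-708 - 396) = (9 - 4)*√(-1104) = 5*(4*I*√69) = 20*I*√69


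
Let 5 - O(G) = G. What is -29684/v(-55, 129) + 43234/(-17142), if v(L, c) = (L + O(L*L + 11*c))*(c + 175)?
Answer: -813283473/325263736 ≈ -2.5004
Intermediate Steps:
O(G) = 5 - G
v(L, c) = (175 + c)*(5 + L - L**2 - 11*c) (v(L, c) = (L + (5 - (L*L + 11*c)))*(c + 175) = (L + (5 - (L**2 + 11*c)))*(175 + c) = (L + (5 + (-L**2 - 11*c)))*(175 + c) = (L + (5 - L**2 - 11*c))*(175 + c) = (5 + L - L**2 - 11*c)*(175 + c) = (175 + c)*(5 + L - L**2 - 11*c))
-29684/v(-55, 129) + 43234/(-17142) = -29684/(875 - 1925*129 - 175*(-55)**2 + 175*(-55) - 55*129 - 1*129*(-5 + (-55)**2 + 11*129)) + 43234/(-17142) = -29684/(875 - 248325 - 175*3025 - 9625 - 7095 - 1*129*(-5 + 3025 + 1419)) + 43234*(-1/17142) = -29684/(875 - 248325 - 529375 - 9625 - 7095 - 1*129*4439) - 21617/8571 = -29684/(875 - 248325 - 529375 - 9625 - 7095 - 572631) - 21617/8571 = -29684/(-1366176) - 21617/8571 = -29684*(-1/1366176) - 21617/8571 = 7421/341544 - 21617/8571 = -813283473/325263736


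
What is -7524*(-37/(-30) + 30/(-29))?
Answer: -216942/145 ≈ -1496.2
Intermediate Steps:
-7524*(-37/(-30) + 30/(-29)) = -7524*(-37*(-1/30) + 30*(-1/29)) = -7524*(37/30 - 30/29) = -7524*173/870 = -216942/145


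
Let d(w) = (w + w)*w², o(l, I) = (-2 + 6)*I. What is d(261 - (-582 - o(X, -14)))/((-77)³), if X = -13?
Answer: -974886806/456533 ≈ -2135.4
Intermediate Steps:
o(l, I) = 4*I
d(w) = 2*w³ (d(w) = (2*w)*w² = 2*w³)
d(261 - (-582 - o(X, -14)))/((-77)³) = (2*(261 - (-582 - 4*(-14)))³)/((-77)³) = (2*(261 - (-582 - 1*(-56)))³)/(-456533) = (2*(261 - (-582 + 56))³)*(-1/456533) = (2*(261 - 1*(-526))³)*(-1/456533) = (2*(261 + 526)³)*(-1/456533) = (2*787³)*(-1/456533) = (2*487443403)*(-1/456533) = 974886806*(-1/456533) = -974886806/456533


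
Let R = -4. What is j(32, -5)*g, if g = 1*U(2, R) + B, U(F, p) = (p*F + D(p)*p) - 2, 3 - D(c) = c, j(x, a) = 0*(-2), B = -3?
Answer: 0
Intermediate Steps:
j(x, a) = 0
D(c) = 3 - c
U(F, p) = -2 + F*p + p*(3 - p) (U(F, p) = (p*F + (3 - p)*p) - 2 = (F*p + p*(3 - p)) - 2 = -2 + F*p + p*(3 - p))
g = -41 (g = 1*(-2 + 2*(-4) - 1*(-4)*(-3 - 4)) - 3 = 1*(-2 - 8 - 1*(-4)*(-7)) - 3 = 1*(-2 - 8 - 28) - 3 = 1*(-38) - 3 = -38 - 3 = -41)
j(32, -5)*g = 0*(-41) = 0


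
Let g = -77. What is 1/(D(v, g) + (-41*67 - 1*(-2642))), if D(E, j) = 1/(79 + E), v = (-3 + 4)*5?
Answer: -84/8819 ≈ -0.0095249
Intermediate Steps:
v = 5 (v = 1*5 = 5)
1/(D(v, g) + (-41*67 - 1*(-2642))) = 1/(1/(79 + 5) + (-41*67 - 1*(-2642))) = 1/(1/84 + (-2747 + 2642)) = 1/(1/84 - 105) = 1/(-8819/84) = -84/8819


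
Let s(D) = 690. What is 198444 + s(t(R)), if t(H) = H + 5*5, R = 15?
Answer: 199134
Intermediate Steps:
t(H) = 25 + H (t(H) = H + 25 = 25 + H)
198444 + s(t(R)) = 198444 + 690 = 199134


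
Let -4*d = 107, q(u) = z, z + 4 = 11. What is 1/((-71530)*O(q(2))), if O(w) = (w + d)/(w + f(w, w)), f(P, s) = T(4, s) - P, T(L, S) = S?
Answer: 14/2825435 ≈ 4.9550e-6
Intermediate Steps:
z = 7 (z = -4 + 11 = 7)
q(u) = 7
f(P, s) = s - P
d = -107/4 (d = -¼*107 = -107/4 ≈ -26.750)
O(w) = (-107/4 + w)/w (O(w) = (w - 107/4)/(w + (w - w)) = (-107/4 + w)/(w + 0) = (-107/4 + w)/w)
1/((-71530)*O(q(2))) = 1/((-71530)*(((-107/4 + 7)/7))) = -1/(71530*((⅐)*(-79/4))) = -1/(71530*(-79/28)) = -1/71530*(-28/79) = 14/2825435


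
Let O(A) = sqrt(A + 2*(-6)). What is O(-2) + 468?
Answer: 468 + I*sqrt(14) ≈ 468.0 + 3.7417*I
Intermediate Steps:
O(A) = sqrt(-12 + A) (O(A) = sqrt(A - 12) = sqrt(-12 + A))
O(-2) + 468 = sqrt(-12 - 2) + 468 = sqrt(-14) + 468 = I*sqrt(14) + 468 = 468 + I*sqrt(14)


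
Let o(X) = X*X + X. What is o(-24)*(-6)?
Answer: -3312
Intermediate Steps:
o(X) = X + X² (o(X) = X² + X = X + X²)
o(-24)*(-6) = -24*(1 - 24)*(-6) = -24*(-23)*(-6) = 552*(-6) = -3312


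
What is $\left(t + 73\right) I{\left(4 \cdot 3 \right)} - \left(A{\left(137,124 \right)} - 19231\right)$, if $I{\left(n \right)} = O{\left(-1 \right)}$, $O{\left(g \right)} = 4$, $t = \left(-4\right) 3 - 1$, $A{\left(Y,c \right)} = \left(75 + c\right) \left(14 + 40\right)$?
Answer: $8725$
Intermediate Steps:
$A{\left(Y,c \right)} = 4050 + 54 c$ ($A{\left(Y,c \right)} = \left(75 + c\right) 54 = 4050 + 54 c$)
$t = -13$ ($t = -12 - 1 = -13$)
$I{\left(n \right)} = 4$
$\left(t + 73\right) I{\left(4 \cdot 3 \right)} - \left(A{\left(137,124 \right)} - 19231\right) = \left(-13 + 73\right) 4 - \left(\left(4050 + 54 \cdot 124\right) - 19231\right) = 60 \cdot 4 - \left(\left(4050 + 6696\right) - 19231\right) = 240 - \left(10746 - 19231\right) = 240 - -8485 = 240 + 8485 = 8725$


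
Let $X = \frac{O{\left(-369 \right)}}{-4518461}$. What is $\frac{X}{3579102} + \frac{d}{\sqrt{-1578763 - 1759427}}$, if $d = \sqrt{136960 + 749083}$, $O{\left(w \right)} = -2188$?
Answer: $\frac{1094}{8086016401011} - \frac{i \sqrt{328642209130}}{1112730} \approx 1.353 \cdot 10^{-10} - 0.51519 i$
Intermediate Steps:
$X = \frac{2188}{4518461}$ ($X = - \frac{2188}{-4518461} = \left(-2188\right) \left(- \frac{1}{4518461}\right) = \frac{2188}{4518461} \approx 0.00048424$)
$d = \sqrt{886043} \approx 941.3$
$\frac{X}{3579102} + \frac{d}{\sqrt{-1578763 - 1759427}} = \frac{2188}{4518461 \cdot 3579102} + \frac{\sqrt{886043}}{\sqrt{-1578763 - 1759427}} = \frac{2188}{4518461} \cdot \frac{1}{3579102} + \frac{\sqrt{886043}}{\sqrt{-3338190}} = \frac{1094}{8086016401011} + \frac{\sqrt{886043}}{3 i \sqrt{370910}} = \frac{1094}{8086016401011} + \sqrt{886043} \left(- \frac{i \sqrt{370910}}{1112730}\right) = \frac{1094}{8086016401011} - \frac{i \sqrt{328642209130}}{1112730}$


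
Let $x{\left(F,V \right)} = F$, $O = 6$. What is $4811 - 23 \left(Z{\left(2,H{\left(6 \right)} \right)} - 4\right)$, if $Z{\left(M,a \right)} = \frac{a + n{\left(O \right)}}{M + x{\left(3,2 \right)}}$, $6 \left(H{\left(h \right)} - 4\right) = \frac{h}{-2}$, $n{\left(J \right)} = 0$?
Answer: $\frac{48869}{10} \approx 4886.9$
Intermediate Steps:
$H{\left(h \right)} = 4 - \frac{h}{12}$ ($H{\left(h \right)} = 4 + \frac{h \frac{1}{-2}}{6} = 4 + \frac{h \left(- \frac{1}{2}\right)}{6} = 4 + \frac{\left(- \frac{1}{2}\right) h}{6} = 4 - \frac{h}{12}$)
$Z{\left(M,a \right)} = \frac{a}{3 + M}$ ($Z{\left(M,a \right)} = \frac{a + 0}{M + 3} = \frac{a}{3 + M}$)
$4811 - 23 \left(Z{\left(2,H{\left(6 \right)} \right)} - 4\right) = 4811 - 23 \left(\frac{4 - \frac{1}{2}}{3 + 2} - 4\right) = 4811 - 23 \left(\frac{4 - \frac{1}{2}}{5} - 4\right) = 4811 - 23 \left(\frac{7}{2} \cdot \frac{1}{5} - 4\right) = 4811 - 23 \left(\frac{7}{10} - 4\right) = 4811 - 23 \left(- \frac{33}{10}\right) = 4811 - - \frac{759}{10} = 4811 + \frac{759}{10} = \frac{48869}{10}$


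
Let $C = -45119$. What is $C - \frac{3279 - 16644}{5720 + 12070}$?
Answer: $- \frac{53510243}{1186} \approx -45118.0$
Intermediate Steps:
$C - \frac{3279 - 16644}{5720 + 12070} = -45119 - \frac{3279 - 16644}{5720 + 12070} = -45119 - - \frac{13365}{17790} = -45119 - \left(-13365\right) \frac{1}{17790} = -45119 - - \frac{891}{1186} = -45119 + \frac{891}{1186} = - \frac{53510243}{1186}$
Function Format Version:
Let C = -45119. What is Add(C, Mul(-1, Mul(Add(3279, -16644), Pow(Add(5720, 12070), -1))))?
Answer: Rational(-53510243, 1186) ≈ -45118.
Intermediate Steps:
Add(C, Mul(-1, Mul(Add(3279, -16644), Pow(Add(5720, 12070), -1)))) = Add(-45119, Mul(-1, Mul(Add(3279, -16644), Pow(Add(5720, 12070), -1)))) = Add(-45119, Mul(-1, Mul(-13365, Pow(17790, -1)))) = Add(-45119, Mul(-1, Mul(-13365, Rational(1, 17790)))) = Add(-45119, Mul(-1, Rational(-891, 1186))) = Add(-45119, Rational(891, 1186)) = Rational(-53510243, 1186)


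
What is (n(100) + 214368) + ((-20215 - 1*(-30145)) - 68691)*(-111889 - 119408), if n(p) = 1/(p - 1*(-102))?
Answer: 2745474391771/202 ≈ 1.3591e+10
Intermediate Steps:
n(p) = 1/(102 + p) (n(p) = 1/(p + 102) = 1/(102 + p))
(n(100) + 214368) + ((-20215 - 1*(-30145)) - 68691)*(-111889 - 119408) = (1/(102 + 100) + 214368) + ((-20215 - 1*(-30145)) - 68691)*(-111889 - 119408) = (1/202 + 214368) + ((-20215 + 30145) - 68691)*(-231297) = (1/202 + 214368) + (9930 - 68691)*(-231297) = 43302337/202 - 58761*(-231297) = 43302337/202 + 13591243017 = 2745474391771/202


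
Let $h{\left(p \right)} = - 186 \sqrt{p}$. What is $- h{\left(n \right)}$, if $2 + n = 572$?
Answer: $186 \sqrt{570} \approx 4440.7$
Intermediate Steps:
$n = 570$ ($n = -2 + 572 = 570$)
$- h{\left(n \right)} = - \left(-186\right) \sqrt{570} = 186 \sqrt{570}$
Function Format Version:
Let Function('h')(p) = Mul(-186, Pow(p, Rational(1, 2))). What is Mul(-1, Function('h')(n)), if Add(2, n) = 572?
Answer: Mul(186, Pow(570, Rational(1, 2))) ≈ 4440.7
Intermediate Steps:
n = 570 (n = Add(-2, 572) = 570)
Mul(-1, Function('h')(n)) = Mul(-1, Mul(-186, Pow(570, Rational(1, 2)))) = Mul(186, Pow(570, Rational(1, 2)))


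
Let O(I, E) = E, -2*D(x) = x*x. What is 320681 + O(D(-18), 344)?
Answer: 321025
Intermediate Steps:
D(x) = -x**2/2 (D(x) = -x*x/2 = -x**2/2)
320681 + O(D(-18), 344) = 320681 + 344 = 321025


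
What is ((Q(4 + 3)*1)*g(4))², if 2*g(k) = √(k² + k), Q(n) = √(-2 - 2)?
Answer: -20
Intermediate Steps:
Q(n) = 2*I (Q(n) = √(-4) = 2*I)
g(k) = √(k + k²)/2 (g(k) = √(k² + k)/2 = √(k + k²)/2)
((Q(4 + 3)*1)*g(4))² = (((2*I)*1)*(√(4*(1 + 4))/2))² = ((2*I)*(√(4*5)/2))² = ((2*I)*(√20/2))² = ((2*I)*((2*√5)/2))² = ((2*I)*√5)² = (2*I*√5)² = -20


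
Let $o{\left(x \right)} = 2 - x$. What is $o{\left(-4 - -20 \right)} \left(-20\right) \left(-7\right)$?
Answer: $-1960$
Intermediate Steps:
$o{\left(-4 - -20 \right)} \left(-20\right) \left(-7\right) = \left(2 - \left(-4 - -20\right)\right) \left(-20\right) \left(-7\right) = \left(2 - \left(-4 + 20\right)\right) \left(-20\right) \left(-7\right) = \left(2 - 16\right) \left(-20\right) \left(-7\right) = \left(-14\right) \left(-20\right) \left(-7\right) = 280 \left(-7\right) = -1960$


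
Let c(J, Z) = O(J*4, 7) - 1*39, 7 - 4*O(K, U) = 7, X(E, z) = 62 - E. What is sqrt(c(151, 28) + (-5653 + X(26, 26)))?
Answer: 2*I*sqrt(1414) ≈ 75.206*I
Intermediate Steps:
O(K, U) = 0 (O(K, U) = 7/4 - 1/4*7 = 7/4 - 7/4 = 0)
c(J, Z) = -39 (c(J, Z) = 0 - 1*39 = 0 - 39 = -39)
sqrt(c(151, 28) + (-5653 + X(26, 26))) = sqrt(-39 + (-5653 + (62 - 1*26))) = sqrt(-39 + (-5653 + (62 - 26))) = sqrt(-39 + (-5653 + 36)) = sqrt(-39 - 5617) = sqrt(-5656) = 2*I*sqrt(1414)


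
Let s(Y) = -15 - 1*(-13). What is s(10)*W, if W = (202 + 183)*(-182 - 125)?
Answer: 236390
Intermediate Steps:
W = -118195 (W = 385*(-307) = -118195)
s(Y) = -2 (s(Y) = -15 + 13 = -2)
s(10)*W = -2*(-118195) = 236390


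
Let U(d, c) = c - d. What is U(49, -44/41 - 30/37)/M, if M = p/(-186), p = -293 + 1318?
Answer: 14357526/1554925 ≈ 9.2336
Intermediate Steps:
p = 1025
M = -1025/186 (M = 1025/(-186) = 1025*(-1/186) = -1025/186 ≈ -5.5107)
U(49, -44/41 - 30/37)/M = ((-44/41 - 30/37) - 1*49)/(-1025/186) = ((-44*1/41 - 30*1/37) - 49)*(-186/1025) = ((-44/41 - 30/37) - 49)*(-186/1025) = (-2858/1517 - 49)*(-186/1025) = -77191/1517*(-186/1025) = 14357526/1554925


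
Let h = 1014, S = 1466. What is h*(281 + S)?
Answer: 1771458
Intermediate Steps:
h*(281 + S) = 1014*(281 + 1466) = 1014*1747 = 1771458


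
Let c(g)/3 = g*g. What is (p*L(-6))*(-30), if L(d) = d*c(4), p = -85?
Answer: -734400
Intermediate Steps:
c(g) = 3*g**2 (c(g) = 3*(g*g) = 3*g**2)
L(d) = 48*d (L(d) = d*(3*4**2) = d*(3*16) = d*48 = 48*d)
(p*L(-6))*(-30) = -4080*(-6)*(-30) = -85*(-288)*(-30) = 24480*(-30) = -734400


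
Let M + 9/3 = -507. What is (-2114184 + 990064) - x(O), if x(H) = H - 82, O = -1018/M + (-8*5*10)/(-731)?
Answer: -12325104557/10965 ≈ -1.1240e+6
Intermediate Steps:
M = -510 (M = -3 - 507 = -510)
O = 27887/10965 (O = -1018/(-510) + (-8*5*10)/(-731) = -1018*(-1/510) - 40*10*(-1/731) = 509/255 - 400*(-1/731) = 509/255 + 400/731 = 27887/10965 ≈ 2.5433)
x(H) = -82 + H
(-2114184 + 990064) - x(O) = (-2114184 + 990064) - (-82 + 27887/10965) = -1124120 - 1*(-871243/10965) = -1124120 + 871243/10965 = -12325104557/10965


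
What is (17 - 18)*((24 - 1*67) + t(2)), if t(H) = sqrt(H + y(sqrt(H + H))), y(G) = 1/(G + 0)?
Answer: 43 - sqrt(10)/2 ≈ 41.419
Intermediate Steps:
y(G) = 1/G
t(H) = sqrt(H + sqrt(2)/(2*sqrt(H))) (t(H) = sqrt(H + 1/(sqrt(H + H))) = sqrt(H + 1/(sqrt(2*H))) = sqrt(H + 1/(sqrt(2)*sqrt(H))) = sqrt(H + sqrt(2)/(2*sqrt(H))))
(17 - 18)*((24 - 1*67) + t(2)) = (17 - 18)*((24 - 1*67) + sqrt(4*2 + 2*sqrt(2)/sqrt(2))/2) = -((24 - 67) + sqrt(8 + 2*sqrt(2)*(sqrt(2)/2))/2) = -(-43 + sqrt(8 + 2)/2) = -(-43 + sqrt(10)/2) = 43 - sqrt(10)/2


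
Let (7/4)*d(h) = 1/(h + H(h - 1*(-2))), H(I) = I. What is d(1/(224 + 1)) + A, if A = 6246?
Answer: 4940811/791 ≈ 6246.3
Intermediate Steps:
d(h) = 4/(7*(2 + 2*h)) (d(h) = 4/(7*(h + (h - 1*(-2)))) = 4/(7*(h + (h + 2))) = 4/(7*(h + (2 + h))) = 4/(7*(2 + 2*h)))
d(1/(224 + 1)) + A = 2/(7*(1 + 1/(224 + 1))) + 6246 = 2/(7*(1 + 1/225)) + 6246 = 2/(7*(226/225)) + 6246 = (2/7)*(225/226) + 6246 = 225/791 + 6246 = 4940811/791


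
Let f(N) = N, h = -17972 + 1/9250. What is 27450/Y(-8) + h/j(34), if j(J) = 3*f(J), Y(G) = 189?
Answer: -204461993/6604500 ≈ -30.958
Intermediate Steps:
h = -166240999/9250 (h = -17972 + 1/9250 = -166240999/9250 ≈ -17972.)
j(J) = 3*J
27450/Y(-8) + h/j(34) = 27450/189 - 166240999/(9250*(3*34)) = 27450*(1/189) - 166240999/9250/102 = 3050/21 - 166240999/9250*1/102 = 3050/21 - 166240999/943500 = -204461993/6604500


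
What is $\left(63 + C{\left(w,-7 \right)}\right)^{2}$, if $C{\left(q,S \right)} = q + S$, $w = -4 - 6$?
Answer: $2116$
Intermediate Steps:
$w = -10$ ($w = -4 - 6 = -10$)
$C{\left(q,S \right)} = S + q$
$\left(63 + C{\left(w,-7 \right)}\right)^{2} = \left(63 - 17\right)^{2} = 46^{2} = 2116$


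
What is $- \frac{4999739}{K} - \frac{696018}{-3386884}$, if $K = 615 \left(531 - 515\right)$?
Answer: $- \frac{4231671801539}{8331734640} \approx -507.9$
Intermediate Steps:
$K = 9840$ ($K = 615 \cdot 16 = 9840$)
$- \frac{4999739}{K} - \frac{696018}{-3386884} = - \frac{4999739}{9840} - \frac{696018}{-3386884} = \left(-4999739\right) \frac{1}{9840} - - \frac{348009}{1693442} = - \frac{4999739}{9840} + \frac{348009}{1693442} = - \frac{4231671801539}{8331734640}$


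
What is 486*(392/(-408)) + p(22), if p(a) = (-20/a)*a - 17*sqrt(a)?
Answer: -8278/17 - 17*sqrt(22) ≈ -566.68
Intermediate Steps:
p(a) = -20 - 17*sqrt(a)
486*(392/(-408)) + p(22) = 486*(392/(-408)) + (-20 - 17*sqrt(22)) = 486*(392*(-1/408)) + (-20 - 17*sqrt(22)) = 486*(-49/51) + (-20 - 17*sqrt(22)) = -7938/17 + (-20 - 17*sqrt(22)) = -8278/17 - 17*sqrt(22)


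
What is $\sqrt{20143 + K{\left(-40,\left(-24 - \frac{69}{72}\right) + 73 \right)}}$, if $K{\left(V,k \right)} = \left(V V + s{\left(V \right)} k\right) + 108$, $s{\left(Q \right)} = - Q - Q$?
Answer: $\frac{\sqrt{231249}}{3} \approx 160.29$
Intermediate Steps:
$s{\left(Q \right)} = - 2 Q$
$K{\left(V,k \right)} = 108 + V^{2} - 2 V k$ ($K{\left(V,k \right)} = \left(V V + - 2 V k\right) + 108 = \left(V^{2} - 2 V k\right) + 108 = 108 + V^{2} - 2 V k$)
$\sqrt{20143 + K{\left(-40,\left(-24 - \frac{69}{72}\right) + 73 \right)}} = \sqrt{20143 + \left(108 + \left(-40\right)^{2} - - 80 \left(\left(-24 - \frac{69}{72}\right) + 73\right)\right)} = \sqrt{20143 + \left(108 + 1600 - - 80 \left(\left(-24 - \frac{23}{24}\right) + 73\right)\right)} = \sqrt{20143 + \left(108 + 1600 - - 80 \left(- \frac{599}{24} + 73\right)\right)} = \sqrt{20143 + \left(108 + 1600 - \left(-80\right) \frac{1153}{24}\right)} = \sqrt{20143 + \left(108 + 1600 + \frac{11530}{3}\right)} = \sqrt{20143 + \frac{16654}{3}} = \sqrt{\frac{77083}{3}} = \frac{\sqrt{231249}}{3}$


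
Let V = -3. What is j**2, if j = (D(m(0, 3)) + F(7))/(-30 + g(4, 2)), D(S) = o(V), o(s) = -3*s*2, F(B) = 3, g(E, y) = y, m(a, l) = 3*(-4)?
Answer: 9/16 ≈ 0.56250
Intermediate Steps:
m(a, l) = -12
o(s) = -6*s
D(S) = 18 (D(S) = -6*(-3) = 18)
j = -3/4 (j = (18 + 3)/(-30 + 2) = 21/(-28) = 21*(-1/28) = -3/4 ≈ -0.75000)
j**2 = (-3/4)**2 = 9/16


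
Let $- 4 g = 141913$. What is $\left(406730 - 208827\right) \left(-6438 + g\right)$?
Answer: $- \frac{33181406495}{4} \approx -8.2954 \cdot 10^{9}$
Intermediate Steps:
$g = - \frac{141913}{4}$ ($g = \left(- \frac{1}{4}\right) 141913 = - \frac{141913}{4} \approx -35478.0$)
$\left(406730 - 208827\right) \left(-6438 + g\right) = \left(406730 - 208827\right) \left(-6438 - \frac{141913}{4}\right) = 197903 \left(- \frac{167665}{4}\right) = - \frac{33181406495}{4}$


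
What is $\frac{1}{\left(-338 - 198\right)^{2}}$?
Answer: $\frac{1}{287296} \approx 3.4807 \cdot 10^{-6}$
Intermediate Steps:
$\frac{1}{\left(-338 - 198\right)^{2}} = \frac{1}{\left(-536\right)^{2}} = \frac{1}{287296}$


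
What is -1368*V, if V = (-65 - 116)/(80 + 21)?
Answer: 247608/101 ≈ 2451.6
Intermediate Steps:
V = -181/101 ≈ -1.7921
-1368*V = -1368*(-181/101) = 247608/101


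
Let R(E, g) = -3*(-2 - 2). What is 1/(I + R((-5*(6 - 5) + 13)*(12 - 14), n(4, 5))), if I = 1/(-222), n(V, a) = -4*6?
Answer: 222/2663 ≈ 0.083365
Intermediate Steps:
n(V, a) = -24
I = -1/222 ≈ -0.0045045
R(E, g) = 12 (R(E, g) = -3*(-4) = 12)
1/(I + R((-5*(6 - 5) + 13)*(12 - 14), n(4, 5))) = 1/(-1/222 + 12) = 1/(2663/222) = 222/2663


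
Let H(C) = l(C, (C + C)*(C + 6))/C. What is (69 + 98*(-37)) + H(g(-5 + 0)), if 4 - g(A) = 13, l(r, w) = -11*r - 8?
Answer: -32104/9 ≈ -3567.1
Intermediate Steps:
l(r, w) = -8 - 11*r
g(A) = -9 (g(A) = 4 - 1*13 = 4 - 13 = -9)
H(C) = (-8 - 11*C)/C
(69 + 98*(-37)) + H(g(-5 + 0)) = (69 + 98*(-37)) + (-11 - 8/(-9)) = (69 - 3626) + (-11 - 8*(-⅑)) = -3557 + (-11 + 8/9) = -3557 - 91/9 = -32104/9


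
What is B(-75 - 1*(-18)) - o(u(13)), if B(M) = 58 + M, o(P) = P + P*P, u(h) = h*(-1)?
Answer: -155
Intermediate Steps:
u(h) = -h
o(P) = P + P**2
B(-75 - 1*(-18)) - o(u(13)) = (58 + (-75 - 1*(-18))) - (-1*13)*(1 - 1*13) = (58 + (-75 + 18)) - (-13)*(1 - 13) = (58 - 57) - (-13)*(-12) = 1 - 1*156 = 1 - 156 = -155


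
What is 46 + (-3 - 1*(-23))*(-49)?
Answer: -934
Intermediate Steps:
46 + (-3 - 1*(-23))*(-49) = 46 + (-3 + 23)*(-49) = 46 + 20*(-49) = 46 - 980 = -934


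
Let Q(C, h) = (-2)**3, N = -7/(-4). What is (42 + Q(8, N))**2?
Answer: 1156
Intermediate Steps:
N = 7/4 (N = -7*(-1/4) = 7/4 ≈ 1.7500)
Q(C, h) = -8
(42 + Q(8, N))**2 = (42 - 8)**2 = 34**2 = 1156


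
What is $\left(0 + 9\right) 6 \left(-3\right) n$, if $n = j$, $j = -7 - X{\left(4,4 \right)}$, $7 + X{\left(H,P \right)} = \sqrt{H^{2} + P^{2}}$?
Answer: $648 \sqrt{2} \approx 916.41$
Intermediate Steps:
$X{\left(H,P \right)} = -7 + \sqrt{H^{2} + P^{2}}$
$j = - 4 \sqrt{2}$ ($j = -7 - \left(-7 + \sqrt{4^{2} + 4^{2}}\right) = -7 - \left(-7 + \sqrt{16 + 16}\right) = -7 - \left(-7 + \sqrt{32}\right) = -7 - \left(-7 + 4 \sqrt{2}\right) = -7 + \left(7 - 4 \sqrt{2}\right) = - 4 \sqrt{2} \approx -5.6569$)
$n = - 4 \sqrt{2} \approx -5.6569$
$\left(0 + 9\right) 6 \left(-3\right) n = \left(0 + 9\right) 6 \left(-3\right) \left(- 4 \sqrt{2}\right) = 9 \left(-18\right) \left(- 4 \sqrt{2}\right) = - 162 \left(- 4 \sqrt{2}\right) = 648 \sqrt{2}$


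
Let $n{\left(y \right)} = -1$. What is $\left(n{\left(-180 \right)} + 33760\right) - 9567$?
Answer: $24192$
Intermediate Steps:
$\left(n{\left(-180 \right)} + 33760\right) - 9567 = \left(-1 + 33760\right) - 9567 = 33759 - 9567 = 24192$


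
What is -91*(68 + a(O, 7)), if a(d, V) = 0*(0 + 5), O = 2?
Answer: -6188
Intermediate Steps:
a(d, V) = 0 (a(d, V) = 0*5 = 0)
-91*(68 + a(O, 7)) = -91*(68 + 0) = -91*68 = -6188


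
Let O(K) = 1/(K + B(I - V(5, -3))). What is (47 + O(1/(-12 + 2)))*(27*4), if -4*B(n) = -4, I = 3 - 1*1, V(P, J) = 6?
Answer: 5196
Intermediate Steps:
I = 2 (I = 3 - 1 = 2)
B(n) = 1 (B(n) = -¼*(-4) = 1)
O(K) = 1/(1 + K) (O(K) = 1/(K + 1) = 1/(1 + K))
(47 + O(1/(-12 + 2)))*(27*4) = (47 + 1/(1 + 1/(-12 + 2)))*(27*4) = (47 + 1/(1 + 1/(-10)))*108 = (47 + 1/(1 - ⅒))*108 = (47 + 1/(9/10))*108 = (47 + 10/9)*108 = (433/9)*108 = 5196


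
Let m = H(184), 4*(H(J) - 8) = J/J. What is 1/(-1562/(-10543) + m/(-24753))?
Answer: 347961172/51436275 ≈ 6.7649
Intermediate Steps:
H(J) = 33/4 (H(J) = 8 + (J/J)/4 = 8 + (¼)*1 = 8 + ¼ = 33/4)
m = 33/4 ≈ 8.2500
1/(-1562/(-10543) + m/(-24753)) = 1/(-1562/(-10543) + (33/4)/(-24753)) = 1/(-1562*(-1/10543) + (33/4)*(-1/24753)) = 1/(1562/10543 - 11/33004) = 1/(51436275/347961172) = 347961172/51436275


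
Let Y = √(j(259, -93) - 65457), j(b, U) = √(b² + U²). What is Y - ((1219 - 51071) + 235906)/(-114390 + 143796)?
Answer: -31009/4901 + I*√(65457 - √75730) ≈ -6.3271 + 255.31*I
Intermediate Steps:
j(b, U) = √(U² + b²)
Y = √(-65457 + √75730) (Y = √(√((-93)² + 259²) - 65457) = √(√(8649 + 67081) - 65457) = √(√75730 - 65457) = √(-65457 + √75730) ≈ 255.31*I)
Y - ((1219 - 51071) + 235906)/(-114390 + 143796) = √(-65457 + √75730) - ((1219 - 51071) + 235906)/(-114390 + 143796) = √(-65457 + √75730) - (-49852 + 235906)/29406 = √(-65457 + √75730) - 186054/29406 = √(-65457 + √75730) - 1*31009/4901 = √(-65457 + √75730) - 31009/4901 = -31009/4901 + √(-65457 + √75730)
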